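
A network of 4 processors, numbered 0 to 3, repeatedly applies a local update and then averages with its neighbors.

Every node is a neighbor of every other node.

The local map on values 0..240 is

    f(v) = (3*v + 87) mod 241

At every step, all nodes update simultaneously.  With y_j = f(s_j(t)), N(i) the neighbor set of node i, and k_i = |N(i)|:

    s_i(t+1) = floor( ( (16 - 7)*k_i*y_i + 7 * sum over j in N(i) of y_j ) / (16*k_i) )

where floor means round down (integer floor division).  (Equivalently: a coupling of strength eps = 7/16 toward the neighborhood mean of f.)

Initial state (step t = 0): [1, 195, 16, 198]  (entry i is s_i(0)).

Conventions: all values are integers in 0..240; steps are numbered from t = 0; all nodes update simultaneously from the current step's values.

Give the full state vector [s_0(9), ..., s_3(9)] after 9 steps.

Answer: [139, 193, 149, 187]

Derivation:
t=0: [1, 195, 16, 198]
t=1: [127, 168, 145, 172]
t=2: [167, 117, 89, 122]
t=3: [135, 173, 138, 179]
t=4: [47, 94, 50, 102]
t=5: [203, 161, 207, 171]
t=6: [183, 130, 188, 143]
t=7: [150, 184, 156, 100]
t=8: [85, 128, 93, 123]
t=9: [139, 193, 149, 187]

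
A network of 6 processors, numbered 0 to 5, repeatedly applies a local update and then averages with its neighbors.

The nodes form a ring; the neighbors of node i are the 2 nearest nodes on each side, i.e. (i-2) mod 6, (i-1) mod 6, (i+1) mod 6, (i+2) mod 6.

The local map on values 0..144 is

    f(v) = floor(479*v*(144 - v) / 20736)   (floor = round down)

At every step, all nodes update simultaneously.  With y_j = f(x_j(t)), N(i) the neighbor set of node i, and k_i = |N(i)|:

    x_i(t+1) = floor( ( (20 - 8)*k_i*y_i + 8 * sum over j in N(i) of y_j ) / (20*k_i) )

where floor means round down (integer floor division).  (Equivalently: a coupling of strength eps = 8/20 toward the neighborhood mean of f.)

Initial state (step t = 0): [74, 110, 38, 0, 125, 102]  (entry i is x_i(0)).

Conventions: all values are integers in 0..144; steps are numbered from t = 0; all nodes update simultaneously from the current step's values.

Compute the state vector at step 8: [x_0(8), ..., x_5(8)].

Answer: [119, 119, 119, 119, 119, 119]

Derivation:
t=0: [74, 110, 38, 0, 125, 102]
t=1: [104, 82, 81, 33, 63, 84]
t=2: [104, 111, 111, 97, 111, 111]
t=3: [91, 87, 87, 96, 87, 87]
t=4: [112, 112, 112, 109, 112, 112]
t=5: [82, 82, 82, 85, 82, 82]
t=6: [117, 116, 116, 115, 116, 116]
t=7: [73, 74, 74, 76, 74, 74]
t=8: [119, 119, 119, 119, 119, 119]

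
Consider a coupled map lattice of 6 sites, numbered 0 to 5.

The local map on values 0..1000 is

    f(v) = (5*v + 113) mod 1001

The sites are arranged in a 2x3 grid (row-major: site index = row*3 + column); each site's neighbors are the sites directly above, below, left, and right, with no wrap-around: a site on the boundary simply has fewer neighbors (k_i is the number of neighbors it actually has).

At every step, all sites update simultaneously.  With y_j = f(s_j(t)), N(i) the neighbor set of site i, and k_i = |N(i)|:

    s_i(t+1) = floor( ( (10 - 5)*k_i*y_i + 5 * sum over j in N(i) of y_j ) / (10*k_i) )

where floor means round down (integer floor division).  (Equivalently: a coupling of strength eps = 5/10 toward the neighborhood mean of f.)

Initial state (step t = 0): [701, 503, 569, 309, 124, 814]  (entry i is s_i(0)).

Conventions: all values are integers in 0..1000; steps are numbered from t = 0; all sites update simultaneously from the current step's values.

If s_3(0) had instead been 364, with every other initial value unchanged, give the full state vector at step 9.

Answer: [702, 656, 643, 590, 324, 257]
Key observation: This trace re-runs the system from the modified initial state.

Derivation:
t=0: [701, 503, 569, 364, 124, 814]
t=1: [697, 697, 679, 803, 656, 511]
t=2: [477, 545, 567, 308, 425, 556]
t=3: [620, 697, 904, 509, 514, 741]
t=4: [417, 550, 667, 550, 684, 735]
t=5: [528, 625, 634, 612, 682, 636]
t=6: [476, 376, 271, 402, 375, 345]
t=7: [523, 820, 690, 430, 818, 782]
t=8: [480, 352, 337, 361, 181, 199]
t=9: [702, 656, 643, 590, 324, 257]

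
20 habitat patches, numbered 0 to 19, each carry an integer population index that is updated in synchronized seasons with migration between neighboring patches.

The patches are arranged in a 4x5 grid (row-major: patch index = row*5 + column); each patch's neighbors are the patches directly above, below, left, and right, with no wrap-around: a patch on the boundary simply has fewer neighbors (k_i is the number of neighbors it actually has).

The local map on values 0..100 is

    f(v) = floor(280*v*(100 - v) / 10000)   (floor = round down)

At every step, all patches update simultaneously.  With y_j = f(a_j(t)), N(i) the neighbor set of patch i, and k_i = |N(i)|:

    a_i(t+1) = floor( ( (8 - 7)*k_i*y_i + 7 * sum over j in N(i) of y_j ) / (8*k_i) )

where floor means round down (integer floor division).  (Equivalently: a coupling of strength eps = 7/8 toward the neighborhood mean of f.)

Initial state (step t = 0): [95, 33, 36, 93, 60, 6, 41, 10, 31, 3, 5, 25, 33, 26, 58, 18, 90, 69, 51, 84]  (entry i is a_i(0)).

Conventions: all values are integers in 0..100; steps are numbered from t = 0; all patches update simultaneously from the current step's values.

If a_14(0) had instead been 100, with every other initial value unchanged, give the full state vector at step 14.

Simulating step by step:
t=0: [95, 33, 36, 93, 60, 6, 41, 10, 31, 3, 5, 25, 33, 26, 100, 18, 90, 69, 51, 84]
t=1: [34, 49, 38, 57, 19, 29, 41, 58, 30, 37, 33, 42, 48, 47, 28, 21, 47, 52, 52, 34]
t=2: [62, 65, 67, 56, 63, 62, 65, 65, 66, 53, 57, 66, 68, 63, 64, 62, 62, 69, 66, 62]
t=3: [64, 63, 64, 63, 68, 65, 63, 61, 65, 64, 64, 63, 61, 62, 66, 66, 62, 61, 62, 63]
t=4: [64, 64, 65, 62, 63, 64, 64, 64, 64, 61, 63, 65, 65, 64, 64, 64, 64, 65, 65, 63]
t=5: [64, 63, 64, 64, 65, 64, 63, 63, 64, 64, 63, 63, 63, 63, 64, 64, 63, 63, 63, 63]
t=6: [64, 64, 64, 63, 63, 64, 64, 64, 64, 63, 64, 65, 65, 64, 64, 64, 64, 65, 65, 64]
t=7: [64, 64, 64, 64, 65, 64, 63, 63, 64, 64, 63, 63, 63, 63, 64, 64, 63, 63, 63, 63]
t=8: [64, 64, 64, 63, 63, 64, 64, 64, 64, 63, 64, 65, 65, 64, 64, 64, 64, 65, 65, 64]
t=9: [64, 64, 64, 64, 65, 64, 63, 63, 64, 64, 63, 63, 63, 63, 64, 64, 63, 63, 63, 63]
t=10: [64, 64, 64, 63, 63, 64, 64, 64, 64, 63, 64, 65, 65, 64, 64, 64, 64, 65, 65, 64]
t=11: [64, 64, 64, 64, 65, 64, 63, 63, 64, 64, 63, 63, 63, 63, 64, 64, 63, 63, 63, 63]
t=12: [64, 64, 64, 63, 63, 64, 64, 64, 64, 63, 64, 65, 65, 64, 64, 64, 64, 65, 65, 64]
t=13: [64, 64, 64, 64, 65, 64, 63, 63, 64, 64, 63, 63, 63, 63, 64, 64, 63, 63, 63, 63]
t=14: [64, 64, 64, 63, 63, 64, 64, 64, 64, 63, 64, 65, 65, 64, 64, 64, 64, 65, 65, 64]

Answer: [64, 64, 64, 63, 63, 64, 64, 64, 64, 63, 64, 65, 65, 64, 64, 64, 64, 65, 65, 64]
Key observation: This trace re-runs the system from the modified initial state.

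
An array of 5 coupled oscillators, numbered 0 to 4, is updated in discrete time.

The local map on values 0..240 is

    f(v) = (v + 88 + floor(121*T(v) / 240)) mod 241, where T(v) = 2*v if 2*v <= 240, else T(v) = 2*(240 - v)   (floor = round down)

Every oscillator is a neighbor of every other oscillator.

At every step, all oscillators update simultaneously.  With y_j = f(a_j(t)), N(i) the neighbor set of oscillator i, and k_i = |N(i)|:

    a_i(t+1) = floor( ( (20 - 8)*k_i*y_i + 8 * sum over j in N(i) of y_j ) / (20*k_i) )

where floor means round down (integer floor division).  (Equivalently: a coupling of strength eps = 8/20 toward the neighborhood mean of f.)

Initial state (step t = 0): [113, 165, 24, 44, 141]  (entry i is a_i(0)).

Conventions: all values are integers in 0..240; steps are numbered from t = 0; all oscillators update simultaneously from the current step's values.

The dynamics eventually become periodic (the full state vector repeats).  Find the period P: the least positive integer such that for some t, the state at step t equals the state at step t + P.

Answer: 3
Key observation: The state at step 4, [87, 87, 87, 87, 87], reappears at step 7 — and no state repeats earlier — so the cycle the system enters has period 3.

Derivation:
t=0: [113, 165, 24, 44, 141]
t=1: [92, 99, 123, 143, 99]
t=2: [45, 52, 73, 73, 52]
t=3: [192, 199, 220, 220, 199]
t=4: [87, 87, 87, 87, 87]
t=5: [21, 21, 21, 21, 21]
t=6: [130, 130, 130, 130, 130]
t=7: [87, 87, 87, 87, 87]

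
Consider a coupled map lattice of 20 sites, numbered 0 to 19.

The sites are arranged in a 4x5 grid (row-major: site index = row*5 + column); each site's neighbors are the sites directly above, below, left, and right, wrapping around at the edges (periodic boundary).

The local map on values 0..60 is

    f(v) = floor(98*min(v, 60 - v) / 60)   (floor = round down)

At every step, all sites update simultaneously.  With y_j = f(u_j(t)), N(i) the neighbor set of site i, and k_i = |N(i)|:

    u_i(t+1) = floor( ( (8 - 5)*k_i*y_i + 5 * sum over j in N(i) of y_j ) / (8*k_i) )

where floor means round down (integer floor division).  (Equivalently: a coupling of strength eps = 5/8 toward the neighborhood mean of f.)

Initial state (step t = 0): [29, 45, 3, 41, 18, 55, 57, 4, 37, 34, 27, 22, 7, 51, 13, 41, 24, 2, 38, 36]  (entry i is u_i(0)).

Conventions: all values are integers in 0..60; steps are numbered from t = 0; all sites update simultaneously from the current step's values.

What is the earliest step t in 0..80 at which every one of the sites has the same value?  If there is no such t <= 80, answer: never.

Answer: never
Key observation: The state at step 20 reappears at step 24 — the system is in a cycle of period 4 from step 20 on.  No step 0..24 is synchronized, and the cycle repeats forever, so no step up to 80 (or ever) has all sites equal.

Derivation:
t=0: [29, 45, 3, 41, 18, 55, 57, 4, 37, 34, 27, 22, 7, 51, 13, 41, 24, 2, 38, 36]  (not all equal)
t=1: [32, 23, 11, 28, 35, 24, 12, 11, 28, 30, 31, 28, 13, 21, 29, 38, 29, 15, 26, 32]  (not all equal)
t=2: [40, 33, 25, 39, 43, 39, 28, 22, 39, 45, 43, 37, 26, 36, 44, 41, 39, 28, 38, 42]  (not all equal)
t=3: [33, 40, 39, 34, 28, 32, 40, 38, 33, 27, 30, 37, 40, 36, 28, 30, 37, 40, 36, 29]  (not all equal)
t=4: [43, 34, 34, 41, 44, 43, 35, 35, 41, 44, 45, 37, 34, 39, 44, 46, 37, 34, 39, 45]  (not all equal)
t=5: [28, 38, 39, 32, 26, 28, 37, 39, 32, 26, 26, 36, 39, 33, 26, 25, 36, 39, 33, 25]  (not all equal)
t=6: [42, 37, 35, 42, 42, 42, 37, 36, 42, 42, 41, 38, 36, 42, 42, 40, 37, 36, 41, 41]  (not all equal)
t=7: [30, 36, 37, 31, 29, 30, 35, 37, 30, 29, 31, 35, 36, 30, 29, 32, 36, 37, 31, 30]  (not all equal)
t=8: [46, 40, 38, 45, 47, 46, 40, 39, 46, 47, 45, 40, 40, 46, 47, 45, 39, 39, 46, 47]  (not all equal)
t=9: [23, 31, 32, 24, 21, 23, 30, 31, 24, 21, 24, 31, 31, 23, 21, 24, 31, 31, 24, 21]  (not all equal)
t=10: [38, 45, 45, 39, 35, 38, 46, 45, 39, 35, 39, 46, 45, 38, 35, 39, 45, 45, 39, 35]  (not all equal)
t=11: [33, 25, 25, 33, 38, 33, 24, 25, 33, 38, 33, 24, 25, 33, 38, 33, 25, 25, 33, 38]  (not all equal)
t=12: [41, 40, 40, 41, 37, 41, 40, 40, 41, 37, 41, 40, 40, 41, 37, 41, 40, 40, 41, 37]  (not all equal)
t=13: [32, 31, 31, 32, 35, 32, 31, 31, 32, 35, 32, 31, 31, 32, 35, 32, 31, 31, 32, 35]  (not all equal)
t=14: [44, 46, 46, 44, 41, 44, 46, 46, 44, 41, 44, 46, 46, 44, 41, 44, 46, 46, 44, 41]  (not all equal)
t=15: [26, 22, 22, 26, 29, 26, 22, 22, 26, 29, 26, 22, 22, 26, 29, 26, 22, 22, 26, 29]  (not all equal)
t=16: [41, 36, 36, 41, 45, 41, 36, 36, 41, 45, 41, 36, 36, 41, 45, 41, 36, 36, 41, 45]  (not all equal)
t=17: [31, 37, 37, 31, 26, 31, 37, 37, 31, 26, 31, 37, 37, 31, 26, 31, 37, 37, 31, 26]  (not all equal)
t=18: [44, 38, 38, 44, 43, 44, 38, 38, 44, 43, 44, 38, 38, 44, 43, 44, 38, 38, 44, 43]  (not all equal)
t=19: [27, 33, 33, 27, 26, 27, 33, 33, 27, 26, 27, 33, 33, 27, 26, 27, 33, 33, 27, 26]  (not all equal)
t=20: [43, 44, 44, 43, 42, 43, 44, 44, 43, 42, 43, 44, 44, 43, 42, 43, 44, 44, 43, 42]  (not all equal)
t=21: [27, 26, 26, 27, 28, 27, 26, 26, 27, 28, 27, 26, 26, 27, 28, 27, 26, 26, 27, 28]  (not all equal)
t=22: [43, 42, 42, 43, 44, 43, 42, 42, 43, 44, 43, 42, 42, 43, 44, 43, 42, 42, 43, 44]  (not all equal)
t=23: [27, 28, 28, 27, 26, 27, 28, 28, 27, 26, 27, 28, 28, 27, 26, 27, 28, 28, 27, 26]  (not all equal)
t=24: [43, 44, 44, 43, 42, 43, 44, 44, 43, 42, 43, 44, 44, 43, 42, 43, 44, 44, 43, 42]  (not all equal)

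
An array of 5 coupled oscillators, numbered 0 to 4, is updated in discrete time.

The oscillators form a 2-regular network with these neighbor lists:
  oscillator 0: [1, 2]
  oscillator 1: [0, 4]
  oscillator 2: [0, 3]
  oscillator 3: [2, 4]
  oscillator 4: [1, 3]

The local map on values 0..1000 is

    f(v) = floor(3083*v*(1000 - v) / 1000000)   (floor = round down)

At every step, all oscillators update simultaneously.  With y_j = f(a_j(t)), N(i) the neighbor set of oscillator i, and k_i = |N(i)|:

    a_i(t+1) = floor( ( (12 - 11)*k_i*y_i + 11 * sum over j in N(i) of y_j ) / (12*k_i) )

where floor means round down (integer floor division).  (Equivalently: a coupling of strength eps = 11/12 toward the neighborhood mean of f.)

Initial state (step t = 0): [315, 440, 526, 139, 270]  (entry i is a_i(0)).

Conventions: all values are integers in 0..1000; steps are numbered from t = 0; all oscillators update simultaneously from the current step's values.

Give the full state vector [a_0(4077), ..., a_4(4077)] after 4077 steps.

Answer: [570, 570, 570, 570, 570]
Key observation: The state at step 38, [755, 755, 755, 755, 755], reappears at step 40: the system is in a cycle of period 2 from step 38 on.  Therefore the state at step 4077 equals the state at step 38 + ((4077 - 38) mod 2) = 39, which is [570, 570, 570, 570, 570].

Derivation:
t=0: [315, 440, 526, 139, 270]
t=1: [755, 646, 537, 660, 567]
t=2: [721, 666, 641, 755, 702]
t=3: [690, 636, 604, 667, 628]
t=4: [719, 691, 676, 724, 700]
t=5: [662, 636, 623, 657, 637]
t=6: [716, 701, 694, 716, 704]
t=7: [648, 635, 628, 646, 636]
t=8: [715, 708, 705, 715, 709]
t=9: [638, 632, 629, 637, 632]
t=10: [717, 714, 712, 717, 714]
t=11: [630, 627, 625, 630, 627]
t=12: [721, 719, 718, 721, 719]
t=13: [622, 621, 620, 622, 621]
t=14: [725, 724, 724, 725, 724]
t=15: [615, 615, 614, 615, 615]
t=16: [729, 729, 729, 729, 729]
t=17: [609, 609, 609, 609, 609]
t=18: [734, 734, 734, 734, 734]
t=19: [601, 601, 601, 601, 601]
t=20: [739, 739, 739, 739, 739]
t=21: [594, 594, 594, 594, 594]
t=22: [743, 743, 743, 743, 743]
t=23: [588, 588, 588, 588, 588]
t=24: [746, 746, 746, 746, 746]
t=25: [584, 584, 584, 584, 584]
t=26: [748, 748, 748, 748, 748]
t=27: [581, 581, 581, 581, 581]
t=28: [750, 750, 750, 750, 750]
t=29: [578, 578, 578, 578, 578]
t=30: [751, 751, 751, 751, 751]
t=31: [576, 576, 576, 576, 576]
t=32: [752, 752, 752, 752, 752]
t=33: [574, 574, 574, 574, 574]
t=34: [753, 753, 753, 753, 753]
t=35: [573, 573, 573, 573, 573]
t=36: [754, 754, 754, 754, 754]
t=37: [571, 571, 571, 571, 571]
t=38: [755, 755, 755, 755, 755]
t=39: [570, 570, 570, 570, 570]
t=40: [755, 755, 755, 755, 755]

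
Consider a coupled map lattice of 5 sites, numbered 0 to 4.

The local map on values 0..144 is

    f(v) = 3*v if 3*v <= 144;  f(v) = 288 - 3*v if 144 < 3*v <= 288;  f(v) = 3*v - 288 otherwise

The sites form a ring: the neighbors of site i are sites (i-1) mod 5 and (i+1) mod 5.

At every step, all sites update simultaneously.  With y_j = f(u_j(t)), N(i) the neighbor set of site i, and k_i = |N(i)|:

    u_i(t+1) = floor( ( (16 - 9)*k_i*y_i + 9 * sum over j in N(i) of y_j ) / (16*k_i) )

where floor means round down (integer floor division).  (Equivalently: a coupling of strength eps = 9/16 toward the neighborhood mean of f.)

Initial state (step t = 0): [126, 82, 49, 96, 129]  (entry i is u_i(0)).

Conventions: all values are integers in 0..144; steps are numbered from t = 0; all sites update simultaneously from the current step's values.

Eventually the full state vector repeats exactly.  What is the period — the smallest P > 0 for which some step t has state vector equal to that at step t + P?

Answer: 2
Key observation: The state at step 82, [52, 82, 101, 82, 52], reappears at step 84 — and no state repeats earlier — so the cycle the system enters has period 2.

Derivation:
t=0: [126, 82, 49, 96, 129]
t=1: [79, 83, 73, 67, 68]
t=2: [56, 50, 65, 81, 75]
t=3: [109, 120, 92, 63, 73]
t=4: [56, 45, 53, 66, 69]
t=5: [113, 129, 119, 98, 94]
t=6: [51, 77, 59, 23, 18]
t=7: [90, 94, 84, 76, 81]
t=8: [22, 17, 34, 49, 41]
t=9: [77, 69, 98, 124, 112]
t=10: [61, 53, 49, 51, 60]
t=11: [112, 125, 135, 129, 114]
t=12: [60, 84, 103, 91, 64]
t=13: [84, 52, 23, 39, 76]
t=14: [69, 87, 100, 87, 69]
t=15: [65, 37, 20, 37, 65]
t=16: [98, 91, 88, 91, 98]
t=17: [8, 15, 18, 15, 8]
t=18: [29, 41, 48, 41, 29]
t=19: [97, 118, 132, 118, 97]
t=20: [20, 60, 84, 60, 20]
t=21: [73, 74, 76, 74, 73]
t=22: [68, 65, 63, 65, 68]
t=23: [86, 92, 95, 92, 86]
t=24: [24, 14, 8, 14, 24]
t=25: [63, 45, 34, 45, 63]
t=26: [109, 115, 120, 115, 109]
t=27: [44, 56, 63, 56, 44]
t=28: [128, 117, 110, 117, 128]
t=29: [86, 66, 53, 66, 86]
t=30: [46, 84, 107, 84, 46]
t=31: [109, 63, 34, 63, 109]
t=32: [55, 82, 100, 82, 55]
t=33: [100, 56, 28, 56, 100]
t=34: [42, 79, 104, 79, 42]
t=35: [104, 64, 39, 64, 104]
t=36: [44, 81, 105, 81, 44]
t=37: [107, 64, 37, 64, 107]
t=38: [50, 82, 102, 82, 50]
t=39: [111, 62, 31, 62, 111]
t=40: [61, 83, 98, 83, 61]
t=41: [86, 48, 24, 48, 86]
t=42: [62, 91, 112, 91, 62]
t=43: [77, 48, 29, 48, 77]
t=44: [81, 103, 119, 103, 81]
t=45: [38, 41, 42, 41, 38]
t=46: [116, 121, 124, 121, 116]
t=47: [64, 73, 78, 73, 64]
t=48: [88, 72, 62, 72, 88]
t=49: [37, 66, 85, 66, 37]
t=50: [105, 79, 65, 79, 105]
t=51: [33, 56, 69, 56, 33]
t=52: [104, 103, 102, 103, 104]
t=53: [23, 21, 19, 21, 23]
t=54: [67, 63, 60, 63, 67]
t=55: [90, 98, 102, 98, 90]
t=56: [14, 12, 11, 12, 14]
t=57: [40, 36, 34, 36, 40]
t=58: [116, 109, 105, 109, 116]
t=59: [54, 41, 33, 41, 54]
t=60: [125, 117, 112, 117, 125]
t=61: [80, 65, 56, 65, 80]
t=62: [60, 87, 104, 87, 60]
t=63: [85, 48, 25, 48, 85]
t=64: [64, 93, 113, 93, 64]
t=65: [71, 45, 27, 45, 71]
t=66: [91, 102, 111, 102, 91]
t=67: [15, 24, 29, 24, 15]
t=68: [52, 68, 78, 68, 52]
t=69: [118, 89, 70, 89, 118]
t=70: [53, 49, 45, 49, 53]
t=71: [132, 135, 138, 135, 132]
t=72: [110, 117, 120, 117, 110]
t=73: [47, 59, 66, 59, 47]
t=74: [132, 113, 101, 113, 132]
t=75: [91, 56, 35, 56, 91]
t=76: [44, 86, 113, 86, 44]
t=77: [103, 64, 39, 64, 103]
t=78: [42, 80, 105, 80, 42]
t=79: [104, 64, 38, 64, 104]
t=80: [44, 80, 103, 80, 44]
t=81: [108, 64, 36, 64, 108]
t=82: [52, 82, 101, 82, 52]
t=83: [106, 59, 30, 59, 106]
t=84: [52, 82, 101, 82, 52]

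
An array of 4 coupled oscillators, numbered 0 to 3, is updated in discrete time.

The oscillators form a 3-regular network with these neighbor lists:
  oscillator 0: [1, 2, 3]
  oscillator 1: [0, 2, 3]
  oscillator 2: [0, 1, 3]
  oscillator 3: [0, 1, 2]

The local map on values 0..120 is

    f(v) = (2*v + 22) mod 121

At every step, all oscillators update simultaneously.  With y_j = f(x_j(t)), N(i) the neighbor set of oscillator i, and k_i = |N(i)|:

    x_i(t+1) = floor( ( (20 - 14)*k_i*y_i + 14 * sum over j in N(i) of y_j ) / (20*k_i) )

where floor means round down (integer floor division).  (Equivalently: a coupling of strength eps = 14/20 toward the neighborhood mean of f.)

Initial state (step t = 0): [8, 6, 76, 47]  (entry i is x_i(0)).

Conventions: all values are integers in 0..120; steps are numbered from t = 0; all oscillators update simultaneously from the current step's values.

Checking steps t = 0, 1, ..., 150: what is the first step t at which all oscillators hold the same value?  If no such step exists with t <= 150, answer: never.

Answer: 3
Key observation: Synchronization is absorbing here: once all oscillators are equal they stay equal, and step 3 is the first all-equal step.

Derivation:
t=0: [8, 6, 76, 47]  (not all equal)
t=1: [58, 58, 59, 63]  (not all equal)
t=2: [19, 19, 19, 20]  (not all equal)
t=3: [60, 60, 60, 60]  (all equal)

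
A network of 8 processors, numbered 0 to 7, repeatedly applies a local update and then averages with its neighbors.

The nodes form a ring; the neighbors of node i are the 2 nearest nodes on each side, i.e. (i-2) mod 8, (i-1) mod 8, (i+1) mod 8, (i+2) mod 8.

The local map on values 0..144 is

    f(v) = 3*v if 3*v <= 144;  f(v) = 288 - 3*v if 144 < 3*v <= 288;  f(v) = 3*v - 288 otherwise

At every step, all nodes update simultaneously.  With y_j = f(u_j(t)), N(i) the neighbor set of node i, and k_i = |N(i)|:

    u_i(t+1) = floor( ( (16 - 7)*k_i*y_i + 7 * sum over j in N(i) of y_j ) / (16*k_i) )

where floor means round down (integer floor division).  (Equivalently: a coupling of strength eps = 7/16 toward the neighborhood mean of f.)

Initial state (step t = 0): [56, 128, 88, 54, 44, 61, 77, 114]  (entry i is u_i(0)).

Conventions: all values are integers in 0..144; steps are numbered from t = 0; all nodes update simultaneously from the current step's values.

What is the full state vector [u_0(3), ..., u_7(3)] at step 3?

Answer: [106, 107, 102, 110, 116, 101, 124, 118]

Derivation:
t=0: [56, 128, 88, 54, 44, 61, 77, 114]
t=1: [92, 89, 65, 109, 108, 99, 77, 71]
t=2: [33, 35, 64, 39, 41, 27, 46, 53]
t=3: [106, 107, 102, 110, 116, 101, 124, 118]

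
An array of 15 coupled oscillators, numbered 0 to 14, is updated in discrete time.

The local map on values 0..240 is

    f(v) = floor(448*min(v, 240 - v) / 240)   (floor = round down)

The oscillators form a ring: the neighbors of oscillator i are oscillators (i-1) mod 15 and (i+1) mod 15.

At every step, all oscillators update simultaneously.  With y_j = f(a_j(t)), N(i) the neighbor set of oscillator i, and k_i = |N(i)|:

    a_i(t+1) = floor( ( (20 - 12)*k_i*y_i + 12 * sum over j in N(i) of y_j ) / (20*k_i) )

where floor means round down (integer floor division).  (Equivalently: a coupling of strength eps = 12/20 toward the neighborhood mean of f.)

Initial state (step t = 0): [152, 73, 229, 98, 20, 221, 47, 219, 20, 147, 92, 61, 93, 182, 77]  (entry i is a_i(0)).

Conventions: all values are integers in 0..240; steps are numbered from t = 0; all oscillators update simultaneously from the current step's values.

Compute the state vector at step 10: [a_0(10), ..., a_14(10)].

Simulating step by step:
t=0: [152, 73, 229, 98, 20, 221, 47, 219, 20, 147, 92, 61, 93, 182, 77]
t=1: [149, 109, 103, 89, 79, 51, 57, 52, 78, 131, 154, 148, 135, 138, 138]
t=2: [185, 189, 187, 168, 137, 113, 100, 114, 148, 172, 176, 175, 186, 191, 183]
t=3: [101, 98, 107, 140, 180, 197, 201, 191, 169, 137, 121, 114, 103, 98, 100]
t=4: [185, 188, 190, 167, 124, 87, 80, 97, 137, 183, 210, 209, 195, 186, 185]
t=5: [100, 97, 107, 147, 175, 174, 162, 174, 162, 116, 71, 64, 80, 95, 101]
t=6: [185, 187, 185, 165, 137, 129, 131, 136, 159, 169, 153, 131, 148, 171, 184]
t=7: [101, 100, 112, 144, 180, 201, 201, 183, 158, 146, 165, 181, 167, 133, 110]
t=8: [192, 193, 193, 167, 120, 84, 82, 109, 145, 157, 141, 126, 147, 181, 198]
t=9: [85, 87, 101, 147, 177, 175, 168, 180, 177, 169, 183, 191, 165, 119, 90]
t=10: [162, 168, 175, 160, 135, 123, 123, 120, 120, 119, 109, 110, 149, 181, 181]

Answer: [162, 168, 175, 160, 135, 123, 123, 120, 120, 119, 109, 110, 149, 181, 181]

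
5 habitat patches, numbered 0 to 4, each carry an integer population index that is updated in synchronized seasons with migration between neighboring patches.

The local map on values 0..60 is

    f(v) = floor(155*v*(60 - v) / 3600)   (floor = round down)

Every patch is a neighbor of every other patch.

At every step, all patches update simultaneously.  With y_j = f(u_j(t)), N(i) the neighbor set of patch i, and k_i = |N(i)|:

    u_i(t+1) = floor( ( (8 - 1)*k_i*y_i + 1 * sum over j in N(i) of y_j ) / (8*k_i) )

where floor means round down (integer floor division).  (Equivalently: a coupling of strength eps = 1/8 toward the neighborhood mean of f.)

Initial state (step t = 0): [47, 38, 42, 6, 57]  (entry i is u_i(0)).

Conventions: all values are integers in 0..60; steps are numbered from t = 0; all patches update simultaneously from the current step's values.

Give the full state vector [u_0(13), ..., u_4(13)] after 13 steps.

Simulating step by step:
t=0: [47, 38, 42, 6, 57]
t=1: [25, 33, 30, 14, 9]
t=2: [36, 37, 37, 27, 21]
t=3: [36, 36, 36, 37, 35]
t=4: [36, 36, 36, 36, 36]
t=5: [37, 37, 37, 37, 37]
t=6: [36, 36, 36, 36, 36]
t=7: [37, 37, 37, 37, 37]
t=8: [36, 36, 36, 36, 36]
t=9: [37, 37, 37, 37, 37]
t=10: [36, 36, 36, 36, 36]
t=11: [37, 37, 37, 37, 37]
t=12: [36, 36, 36, 36, 36]
t=13: [37, 37, 37, 37, 37]

Answer: [37, 37, 37, 37, 37]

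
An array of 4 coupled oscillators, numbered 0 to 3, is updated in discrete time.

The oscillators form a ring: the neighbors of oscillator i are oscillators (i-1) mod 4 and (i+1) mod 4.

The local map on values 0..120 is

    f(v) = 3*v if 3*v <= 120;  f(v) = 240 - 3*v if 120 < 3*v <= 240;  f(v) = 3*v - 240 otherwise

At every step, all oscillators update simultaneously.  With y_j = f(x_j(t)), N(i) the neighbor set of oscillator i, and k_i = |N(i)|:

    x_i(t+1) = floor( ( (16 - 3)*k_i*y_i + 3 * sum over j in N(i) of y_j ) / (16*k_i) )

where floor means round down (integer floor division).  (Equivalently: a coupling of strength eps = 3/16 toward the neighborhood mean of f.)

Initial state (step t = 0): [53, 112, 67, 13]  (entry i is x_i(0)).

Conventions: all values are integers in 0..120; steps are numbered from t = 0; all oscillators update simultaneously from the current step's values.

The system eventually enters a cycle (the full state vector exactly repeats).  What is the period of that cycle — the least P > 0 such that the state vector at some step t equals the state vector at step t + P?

Answer: 2
Key observation: The state at step 138, [93, 56, 93, 56], reappears at step 140 — and no state repeats earlier — so the cycle the system enters has period 2.

Derivation:
t=0: [53, 112, 67, 13]
t=1: [78, 89, 44, 42]
t=2: [18, 32, 100, 103]
t=3: [59, 88, 64, 66]
t=4: [57, 29, 45, 44]
t=5: [74, 87, 103, 104]
t=6: [23, 25, 64, 66]
t=7: [67, 71, 49, 45]
t=8: [44, 34, 87, 97]
t=9: [102, 94, 31, 53]
t=10: [65, 49, 87, 80]
t=11: [45, 81, 25, 6]
t=12: [87, 19, 62, 31]
t=13: [31, 53, 57, 82]
t=14: [83, 81, 64, 20]
t=15: [13, 7, 44, 54]
t=16: [40, 30, 97, 77]
t=17: [106, 89, 50, 23]
t=18: [72, 37, 82, 71]
t=19: [32, 93, 17, 24]
t=20: [88, 45, 51, 72]
t=21: [31, 95, 82, 29]
t=22: [87, 45, 17, 79]
t=23: [27, 92, 51, 9]
t=24: [71, 45, 76, 37]
t=25: [42, 88, 30, 93]
t=26: [98, 38, 79, 50]
t=27: [63, 97, 21, 78]
t=28: [46, 52, 56, 15]
t=29: [94, 84, 70, 52]
t=30: [43, 16, 33, 75]
t=31: [96, 58, 86, 31]
t=32: [53, 59, 29, 81]
t=33: [72, 66, 76, 18]
t=34: [28, 37, 18, 47]
t=35: [87, 103, 63, 93]
t=36: [27, 62, 51, 38]
t=37: [81, 59, 86, 108]
t=38: [16, 53, 28, 70]
t=39: [49, 78, 78, 36]
t=40: [86, 14, 15, 97]
t=41: [23, 40, 45, 47]
t=42: [76, 113, 105, 96]
t=43: [23, 88, 74, 47]
t=44: [67, 27, 26, 88]
t=45: [41, 76, 73, 30]
t=46: [104, 22, 26, 86]
t=47: [66, 67, 71, 28]
t=48: [45, 38, 33, 74]
t=49: [97, 111, 92, 33]
t=50: [59, 83, 47, 88]
t=51: [54, 22, 83, 34]
t=52: [79, 61, 23, 91]
t=53: [10, 53, 64, 33]
t=54: [41, 73, 55, 87]
t=55: [99, 35, 64, 35]
t=56: [66, 95, 58, 95]
t=57: [42, 46, 62, 46]
t=58: [111, 98, 63, 98]
t=59: [85, 57, 51, 57]
t=60: [25, 65, 83, 65]
t=61: [69, 44, 15, 44]
t=62: [47, 95, 56, 95]
t=63: [88, 52, 66, 52]
t=64: [35, 74, 49, 74]
t=65: [88, 33, 78, 33]
t=66: [38, 83, 23, 83]
t=67: [94, 24, 57, 24]
t=68: [47, 68, 69, 68]
t=69: [87, 41, 33, 41]
t=70: [39, 106, 102, 106]
t=71: [109, 80, 68, 80]
t=72: [70, 11, 29, 11]
t=73: [30, 37, 76, 37]
t=74: [93, 99, 30, 99]
t=75: [42, 58, 83, 58]
t=76: [105, 65, 19, 65]
t=77: [69, 48, 54, 48]
t=78: [44, 88, 81, 88]
t=79: [92, 29, 6, 29]
t=80: [45, 75, 30, 75]
t=81: [88, 30, 75, 30]
t=82: [36, 76, 29, 76]
t=83: [90, 28, 72, 28]
t=84: [40, 73, 35, 73]
t=85: [101, 38, 89, 38]
t=86: [72, 101, 43, 101]
t=87: [31, 63, 102, 63]
t=88: [85, 56, 63, 56]
t=89: [25, 64, 54, 64]
t=90: [69, 53, 72, 53]
t=91: [42, 71, 34, 71]
t=92: [97, 42, 87, 42]
t=93: [62, 99, 38, 99]
t=94: [54, 62, 103, 62]
t=95: [73, 57, 66, 57]
t=96: [30, 61, 47, 61]
t=97: [83, 64, 91, 64]
t=98: [16, 42, 35, 42]
t=99: [60, 106, 106, 106]
t=100: [63, 76, 78, 76]
t=101: [43, 15, 7, 15]
t=102: [98, 48, 25, 48]
t=103: [61, 90, 78, 90]
t=104: [51, 30, 10, 30]
t=105: [87, 84, 41, 84]
t=106: [19, 22, 97, 22]
t=107: [58, 63, 53, 63]
t=108: [63, 55, 75, 55]
t=109: [55, 67, 26, 67]
t=110: [68, 46, 70, 46]
t=111: [48, 89, 43, 89]
t=112: [83, 41, 95, 41]
t=113: [29, 100, 58, 100]
t=114: [81, 63, 64, 63]
t=115: [12, 46, 48, 46]
t=116: [48, 95, 97, 95]
t=117: [86, 50, 49, 50]
t=118: [31, 83, 92, 83]
t=119: [77, 19, 30, 19]
t=120: [18, 55, 83, 55]
t=121: [57, 66, 21, 66]
t=122: [63, 46, 59, 46]
t=123: [60, 93, 70, 93]
t=124: [56, 40, 31, 40]
t=125: [81, 112, 98, 112]
t=126: [20, 83, 61, 83]
t=127: [50, 18, 48, 18]
t=128: [83, 61, 88, 61]
t=129: [18, 49, 30, 49]
t=130: [61, 89, 90, 89]
t=131: [51, 30, 29, 30]
t=132: [87, 89, 87, 89]
t=133: [22, 25, 22, 25]
t=134: [67, 73, 67, 73]
t=135: [35, 24, 35, 24]
t=136: [98, 78, 98, 78]
t=137: [45, 15, 45, 15]
t=138: [93, 56, 93, 56]
t=139: [45, 65, 45, 65]
t=140: [93, 56, 93, 56]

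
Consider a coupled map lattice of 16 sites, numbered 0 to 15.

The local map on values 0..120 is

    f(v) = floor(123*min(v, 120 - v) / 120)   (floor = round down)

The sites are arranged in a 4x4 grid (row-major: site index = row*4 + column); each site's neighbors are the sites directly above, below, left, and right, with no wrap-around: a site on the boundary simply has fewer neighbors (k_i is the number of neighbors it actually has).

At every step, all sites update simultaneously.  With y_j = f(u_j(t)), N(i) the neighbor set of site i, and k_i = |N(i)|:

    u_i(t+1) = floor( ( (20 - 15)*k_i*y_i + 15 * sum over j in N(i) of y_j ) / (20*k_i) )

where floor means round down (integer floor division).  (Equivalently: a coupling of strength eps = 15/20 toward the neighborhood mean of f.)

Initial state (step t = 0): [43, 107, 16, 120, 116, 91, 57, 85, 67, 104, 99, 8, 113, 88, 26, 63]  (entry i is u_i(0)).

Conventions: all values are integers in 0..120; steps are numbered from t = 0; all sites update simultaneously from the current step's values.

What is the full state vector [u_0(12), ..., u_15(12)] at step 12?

Answer: [23, 23, 23, 23, 23, 23, 23, 23, 23, 23, 23, 23, 23, 23, 23, 23]

Derivation:
t=0: [43, 107, 16, 120, 116, 91, 57, 85, 67, 104, 99, 8, 113, 88, 26, 63]
t=1: [17, 25, 21, 19, 32, 24, 33, 25, 20, 29, 25, 30, 34, 20, 34, 27]
t=2: [25, 21, 24, 22, 23, 28, 26, 26, 28, 23, 29, 26, 23, 29, 26, 30]
t=3: [22, 24, 23, 24, 26, 24, 26, 25, 24, 27, 26, 27, 27, 25, 28, 27]
t=4: [24, 23, 24, 24, 24, 25, 24, 25, 26, 25, 26, 26, 25, 26, 26, 27]
t=5: [23, 24, 23, 24, 24, 24, 24, 24, 25, 25, 25, 26, 25, 25, 26, 26]
t=6: [23, 23, 23, 23, 24, 24, 24, 24, 24, 24, 25, 25, 25, 25, 25, 26]
t=7: [23, 23, 23, 23, 23, 23, 24, 24, 24, 24, 24, 25, 24, 24, 25, 25]
t=8: [23, 23, 23, 23, 23, 23, 23, 24, 23, 23, 24, 24, 24, 24, 24, 25]
t=9: [23, 23, 23, 23, 23, 23, 23, 23, 23, 23, 23, 24, 23, 23, 24, 24]
t=10: [23, 23, 23, 23, 23, 23, 23, 23, 23, 23, 23, 23, 23, 23, 23, 24]
t=11: [23, 23, 23, 23, 23, 23, 23, 23, 23, 23, 23, 23, 23, 23, 23, 23]
t=12: [23, 23, 23, 23, 23, 23, 23, 23, 23, 23, 23, 23, 23, 23, 23, 23]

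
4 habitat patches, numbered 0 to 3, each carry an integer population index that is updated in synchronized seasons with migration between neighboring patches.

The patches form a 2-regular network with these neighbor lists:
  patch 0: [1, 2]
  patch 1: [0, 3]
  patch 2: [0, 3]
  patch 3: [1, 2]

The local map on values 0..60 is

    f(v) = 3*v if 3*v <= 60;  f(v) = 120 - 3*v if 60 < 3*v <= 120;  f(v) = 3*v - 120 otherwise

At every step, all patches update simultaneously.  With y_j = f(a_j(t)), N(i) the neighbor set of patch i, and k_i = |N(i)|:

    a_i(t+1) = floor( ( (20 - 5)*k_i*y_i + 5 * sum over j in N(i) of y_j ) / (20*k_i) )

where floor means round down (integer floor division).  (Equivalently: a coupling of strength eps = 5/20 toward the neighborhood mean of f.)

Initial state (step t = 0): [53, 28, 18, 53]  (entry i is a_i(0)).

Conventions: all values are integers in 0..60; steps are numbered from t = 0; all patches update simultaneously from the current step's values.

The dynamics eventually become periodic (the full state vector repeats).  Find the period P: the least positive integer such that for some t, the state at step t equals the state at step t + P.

Answer: 19
Key observation: The state at step 10, [10, 19, 19, 10], reappears at step 29 — and no state repeats earlier — so the cycle the system enters has period 19.

Derivation:
t=0: [53, 28, 18, 53]
t=1: [40, 36, 50, 40]
t=2: [5, 9, 22, 5]
t=3: [21, 24, 44, 21]
t=4: [50, 50, 23, 50]
t=5: [32, 30, 45, 32]
t=6: [23, 28, 17, 23]
t=7: [49, 39, 51, 49]
t=8: [24, 9, 31, 24]
t=9: [42, 32, 32, 42]
t=10: [10, 19, 19, 10]
t=11: [36, 50, 50, 36]
t=12: [16, 25, 25, 16]
t=13: [47, 45, 45, 47]
t=14: [19, 16, 16, 19]
t=15: [54, 50, 50, 54]
t=16: [39, 33, 33, 39]
t=17: [7, 16, 16, 7]
t=18: [27, 41, 41, 27]
t=19: [30, 12, 12, 30]
t=20: [31, 34, 34, 31]
t=21: [24, 20, 20, 24]
t=22: [51, 57, 57, 51]
t=23: [37, 46, 46, 37]
t=24: [11, 15, 15, 11]
t=25: [36, 42, 42, 36]
t=26: [10, 7, 7, 10]
t=27: [27, 23, 23, 27]
t=28: [42, 48, 48, 42]
t=29: [10, 19, 19, 10]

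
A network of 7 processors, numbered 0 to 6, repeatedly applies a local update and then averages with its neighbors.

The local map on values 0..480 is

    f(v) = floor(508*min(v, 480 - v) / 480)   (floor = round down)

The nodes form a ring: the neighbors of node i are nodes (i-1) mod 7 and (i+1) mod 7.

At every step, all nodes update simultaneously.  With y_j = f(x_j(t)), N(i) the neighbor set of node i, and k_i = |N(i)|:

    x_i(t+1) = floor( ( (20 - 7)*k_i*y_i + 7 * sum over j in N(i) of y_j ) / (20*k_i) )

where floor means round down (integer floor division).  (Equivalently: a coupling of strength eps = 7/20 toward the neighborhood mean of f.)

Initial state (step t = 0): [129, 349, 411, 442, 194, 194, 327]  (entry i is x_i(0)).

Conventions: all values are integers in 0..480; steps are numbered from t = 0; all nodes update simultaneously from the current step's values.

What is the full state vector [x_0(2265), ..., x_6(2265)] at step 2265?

Answer: [246, 245, 245, 245, 246, 246, 246]
Key observation: The state at step 19, [246, 245, 245, 245, 246, 246, 246], reappears at step 21: the system is in a cycle of period 2 from step 19 on.  Therefore the state at step 2265 equals the state at step 19 + ((2265 - 19) mod 2) = 19, which is [246, 245, 245, 245, 246, 246, 246].

Derivation:
t=0: [129, 349, 411, 442, 194, 194, 327]
t=1: [140, 126, 78, 74, 176, 197, 164]
t=2: [149, 126, 90, 97, 170, 198, 174]
t=3: [157, 130, 102, 114, 170, 199, 183]
t=4: [165, 136, 114, 128, 174, 201, 191]
t=5: [173, 144, 126, 140, 180, 205, 198]
t=6: [182, 154, 138, 152, 187, 210, 205]
t=7: [190, 164, 151, 164, 194, 216, 212]
t=8: [200, 175, 163, 176, 203, 223, 220]
t=9: [210, 187, 176, 188, 212, 231, 229]
t=10: [221, 199, 190, 200, 222, 240, 238]
t=11: [232, 212, 204, 213, 233, 249, 248]
t=12: [241, 226, 218, 226, 241, 244, 244]
t=13: [249, 239, 233, 239, 249, 249, 249]
t=14: [245, 249, 248, 249, 245, 244, 244]
t=15: [247, 244, 244, 244, 247, 248, 248]
t=16: [246, 248, 249, 248, 246, 245, 245]
t=17: [246, 245, 244, 245, 246, 247, 247]
t=18: [247, 248, 248, 248, 247, 246, 246]
t=19: [246, 245, 245, 245, 246, 246, 246]
t=20: [247, 247, 248, 247, 247, 247, 247]
t=21: [246, 245, 245, 245, 246, 246, 246]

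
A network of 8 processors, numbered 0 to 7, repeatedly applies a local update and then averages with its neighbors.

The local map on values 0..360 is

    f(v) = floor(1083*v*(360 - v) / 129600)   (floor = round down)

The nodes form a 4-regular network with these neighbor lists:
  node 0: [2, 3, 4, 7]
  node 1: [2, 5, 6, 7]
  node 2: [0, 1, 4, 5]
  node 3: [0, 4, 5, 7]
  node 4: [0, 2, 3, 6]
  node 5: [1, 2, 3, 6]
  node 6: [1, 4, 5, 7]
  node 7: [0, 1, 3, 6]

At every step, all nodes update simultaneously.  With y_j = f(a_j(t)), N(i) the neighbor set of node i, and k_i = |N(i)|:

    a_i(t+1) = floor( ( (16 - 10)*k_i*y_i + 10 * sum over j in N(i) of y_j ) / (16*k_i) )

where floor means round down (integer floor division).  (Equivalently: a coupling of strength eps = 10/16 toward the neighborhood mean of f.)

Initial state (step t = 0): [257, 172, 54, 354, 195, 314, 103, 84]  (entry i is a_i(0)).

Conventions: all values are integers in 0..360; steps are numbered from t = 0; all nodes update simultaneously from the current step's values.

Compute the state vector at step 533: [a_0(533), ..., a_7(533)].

Simulating step by step:
t=0: [257, 172, 54, 354, 195, 314, 103, 84]
t=1: [179, 206, 189, 131, 193, 145, 215, 186]
t=2: [266, 265, 267, 260, 264, 260, 263, 264]
t=3: [210, 211, 209, 213, 211, 213, 212, 211]
t=4: [262, 262, 262, 261, 262, 261, 261, 262]
t=5: [214, 214, 214, 214, 214, 214, 214, 214]
t=6: [261, 261, 261, 261, 261, 261, 261, 261]
t=7: [215, 215, 215, 215, 215, 215, 215, 215]
t=8: [260, 260, 260, 260, 260, 260, 260, 260]
t=9: [217, 217, 217, 217, 217, 217, 217, 217]
t=10: [259, 259, 259, 259, 259, 259, 259, 259]
t=11: [218, 218, 218, 218, 218, 218, 218, 218]
t=12: [258, 258, 258, 258, 258, 258, 258, 258]
t=13: [219, 219, 219, 219, 219, 219, 219, 219]
t=14: [258, 258, 258, 258, 258, 258, 258, 258]

Answer: [219, 219, 219, 219, 219, 219, 219, 219]
Key observation: The state at step 12, [258, 258, 258, 258, 258, 258, 258, 258], reappears at step 14: the system is in a cycle of period 2 from step 12 on.  Therefore the state at step 533 equals the state at step 12 + ((533 - 12) mod 2) = 13, which is [219, 219, 219, 219, 219, 219, 219, 219].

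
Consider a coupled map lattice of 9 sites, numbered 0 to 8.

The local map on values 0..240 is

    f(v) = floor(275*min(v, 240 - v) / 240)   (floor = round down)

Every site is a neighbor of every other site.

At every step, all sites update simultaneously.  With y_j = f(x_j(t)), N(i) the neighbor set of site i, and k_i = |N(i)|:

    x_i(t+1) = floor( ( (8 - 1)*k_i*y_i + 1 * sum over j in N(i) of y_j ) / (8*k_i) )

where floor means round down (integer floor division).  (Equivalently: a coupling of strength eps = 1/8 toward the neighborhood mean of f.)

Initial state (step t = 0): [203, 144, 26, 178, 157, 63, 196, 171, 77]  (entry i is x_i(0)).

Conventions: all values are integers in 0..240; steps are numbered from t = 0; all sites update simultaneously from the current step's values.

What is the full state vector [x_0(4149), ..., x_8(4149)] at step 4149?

Simulating step by step:
t=0: [203, 144, 26, 178, 157, 63, 196, 171, 77]
t=1: [46, 104, 34, 70, 91, 71, 52, 77, 85]
t=2: [55, 113, 43, 79, 100, 80, 61, 86, 94]
t=3: [66, 123, 54, 90, 110, 90, 71, 96, 104]
t=4: [78, 129, 66, 102, 122, 102, 83, 108, 116]
t=5: [92, 124, 80, 115, 131, 115, 97, 121, 129]
t=6: [107, 130, 95, 129, 123, 129, 112, 133, 126]
t=7: [122, 125, 110, 126, 132, 126, 127, 122, 129]
t=8: [134, 130, 126, 129, 123, 129, 129, 134, 127]
t=9: [121, 126, 129, 126, 133, 126, 126, 121, 128]
t=10: [135, 129, 127, 129, 123, 129, 129, 135, 128]
t=11: [120, 126, 128, 126, 132, 126, 126, 120, 127]
t=12: [136, 130, 128, 130, 124, 130, 130, 136, 129]
t=13: [119, 125, 127, 125, 131, 125, 125, 119, 126]
t=14: [135, 131, 129, 131, 124, 131, 131, 135, 130]
t=15: [120, 124, 126, 124, 130, 124, 124, 120, 125]
t=16: [136, 132, 130, 132, 126, 132, 132, 136, 131]
t=17: [119, 123, 125, 123, 129, 123, 123, 119, 123]
t=18: [135, 133, 131, 133, 127, 133, 133, 135, 133]
t=19: [120, 122, 123, 122, 128, 122, 122, 120, 122]
t=20: [136, 134, 134, 134, 128, 134, 134, 136, 134]
t=21: [119, 121, 121, 121, 127, 121, 121, 119, 121]
t=22: [135, 135, 135, 135, 129, 135, 135, 135, 135]
t=23: [120, 120, 120, 120, 126, 120, 120, 120, 120]
t=24: [136, 136, 136, 136, 130, 136, 136, 136, 136]
t=25: [119, 119, 119, 119, 125, 119, 119, 119, 119]
t=26: [135, 135, 135, 135, 131, 135, 135, 135, 135]
t=27: [120, 120, 120, 120, 123, 120, 120, 120, 120]
t=28: [136, 136, 136, 136, 134, 136, 136, 136, 136]
t=29: [119, 119, 119, 119, 120, 119, 119, 119, 119]
t=30: [136, 136, 136, 136, 136, 136, 136, 136, 136]
t=31: [119, 119, 119, 119, 119, 119, 119, 119, 119]
t=32: [136, 136, 136, 136, 136, 136, 136, 136, 136]

Answer: [119, 119, 119, 119, 119, 119, 119, 119, 119]
Key observation: The state at step 30, [136, 136, 136, 136, 136, 136, 136, 136, 136], reappears at step 32: the system is in a cycle of period 2 from step 30 on.  Therefore the state at step 4149 equals the state at step 30 + ((4149 - 30) mod 2) = 31, which is [119, 119, 119, 119, 119, 119, 119, 119, 119].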